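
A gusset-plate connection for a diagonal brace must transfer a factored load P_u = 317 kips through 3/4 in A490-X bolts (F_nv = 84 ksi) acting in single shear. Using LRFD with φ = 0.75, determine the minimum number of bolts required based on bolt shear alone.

A_b = π·0.75²/4 = 0.4418 in².
Per-bolt design strength φR_n = 0.75 × 84 × 0.4418 × 1 = 27.83 kips.
n ≥ 317 / 27.83 = 11.39 → use 12 bolts.

12 bolts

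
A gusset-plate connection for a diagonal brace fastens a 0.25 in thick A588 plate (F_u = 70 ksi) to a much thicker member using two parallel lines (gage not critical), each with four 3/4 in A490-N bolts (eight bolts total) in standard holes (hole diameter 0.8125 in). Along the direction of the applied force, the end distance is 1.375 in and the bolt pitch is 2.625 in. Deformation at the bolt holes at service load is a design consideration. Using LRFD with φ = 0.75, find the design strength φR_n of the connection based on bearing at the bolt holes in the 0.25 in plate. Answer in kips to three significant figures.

Per bolt r_n = 1.2 l_c t F_u ≤ 2.4 d t F_u; upper limit = 2.4 × 0.75 × 0.25 × 70 = 31.5 kips.
Edge bolt: l_c = 1.375 − 0.8125/2 = 0.9688 in → 1.2 × 0.9688 × 0.25 × 70 = 20.34 → r_n = 20.34 kips.
Interior bolts: l_c = 2.625 − 0.8125 = 1.812 in → 1.2 × 1.812 × 0.25 × 70 = 38.06 → r_n = 31.5 kips.
R_n = 2 × 20.34 + 6 × 31.5 = 229.7 kips.
Design strength φR_n = 0.75 × 229.7 = 172 kips.

172 kips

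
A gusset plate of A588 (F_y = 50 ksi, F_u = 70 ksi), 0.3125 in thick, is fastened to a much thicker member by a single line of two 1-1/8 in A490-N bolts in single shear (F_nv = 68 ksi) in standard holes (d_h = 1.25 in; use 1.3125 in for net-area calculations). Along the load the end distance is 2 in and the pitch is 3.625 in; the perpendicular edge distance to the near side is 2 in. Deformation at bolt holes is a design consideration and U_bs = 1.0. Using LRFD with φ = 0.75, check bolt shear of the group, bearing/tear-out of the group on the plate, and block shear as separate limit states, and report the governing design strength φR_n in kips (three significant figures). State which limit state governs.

Bolt shear: A_b = π·1.125²/4 = 0.994 in²; R_n = 68 × 0.994 × 2 × 1 = 135.2 kips → 0.75 × 135.2 = 101 kips.
Bearing: edge l_c = 1.375, r_n = 36.09 kips; interior l_c = 2.375, r_n = 59.06 kips; R_n = 36.09 + 1·59.06 = 95.16 kips → 71.4 kips.
Block shear: A_gv = 1.758, A_nv = 1.143, A_nt = 0.4199 in²; R_n = min(0.6F_uA_nv, 0.6F_yA_gv) + U_bs·F_u·A_nt = 77.38 kips → 58 kips.
Block shear governs: 58 kips.

58 kips (block shear governs)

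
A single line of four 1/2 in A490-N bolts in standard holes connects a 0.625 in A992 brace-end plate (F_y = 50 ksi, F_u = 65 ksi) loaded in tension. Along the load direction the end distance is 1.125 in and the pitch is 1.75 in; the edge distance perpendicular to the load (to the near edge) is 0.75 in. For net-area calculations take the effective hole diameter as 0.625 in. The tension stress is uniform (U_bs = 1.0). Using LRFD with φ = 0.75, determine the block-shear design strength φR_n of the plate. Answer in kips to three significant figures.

89.9 kips

Shear plane L_v = 1.125 + 3·1.75 = 6.375 in; A_gv = 6.375 × 0.625 = 3.984 in².
A_nv = (6.375 − 3.5·0.625) × 0.625 = 2.617 in².
A_nt = (0.75 − 0.5·0.625) × 0.625 = 0.2734 in².
0.6 F_u A_nv = 102.1 kips; 0.6 F_y A_gv = 119.5 kips → shear rupture governs the shear term.
R_n = 102.1 + 1.0 × 65 × 0.2734 = 119.8 kips.
Design strength φR_n = 0.75 × 119.8 = 89.9 kips.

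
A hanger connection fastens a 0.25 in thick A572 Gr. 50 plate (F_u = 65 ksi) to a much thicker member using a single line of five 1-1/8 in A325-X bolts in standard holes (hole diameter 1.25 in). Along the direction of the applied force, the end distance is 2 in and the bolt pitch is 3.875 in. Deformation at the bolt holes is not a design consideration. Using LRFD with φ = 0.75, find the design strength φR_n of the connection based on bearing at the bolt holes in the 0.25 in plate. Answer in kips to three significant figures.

Per bolt r_n = 1.5 l_c t F_u ≤ 3.0 d t F_u; upper limit = 3.0 × 1.125 × 0.25 × 65 = 54.84 kips.
Edge bolt: l_c = 2 − 1.25/2 = 1.375 in → 1.5 × 1.375 × 0.25 × 65 = 33.52 → r_n = 33.52 kips.
Interior bolts: l_c = 3.875 − 1.25 = 2.625 in → 1.5 × 2.625 × 0.25 × 65 = 63.98 → r_n = 54.84 kips.
R_n = 1 × 33.52 + 4 × 54.84 = 252.9 kips.
Design strength φR_n = 0.75 × 252.9 = 190 kips.

190 kips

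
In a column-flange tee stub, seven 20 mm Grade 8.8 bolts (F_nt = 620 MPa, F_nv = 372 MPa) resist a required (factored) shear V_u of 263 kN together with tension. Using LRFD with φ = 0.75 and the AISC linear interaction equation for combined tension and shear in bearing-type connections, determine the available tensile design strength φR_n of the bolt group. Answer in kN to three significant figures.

A_b = π·20²/4 = 314.2 mm²; f_rv = 263 × 1000 / (7 × 314.2) = 119.6 MPa.
F'_nt = 1.3 F_nt − (F_nt / φF_nv) f_rv = 1.3·620 − (620/(0.75·372))·119.6 = 540.2 MPa, capped at F_nt → F'_nt = 540.2 MPa.
R_n = F'_nt · A_b · n = 540.2 × 314.2 × 7 / 1000 = 1188 kN.
Design strength φR_n = 0.75 × 1188 = 891 kN.

891 kN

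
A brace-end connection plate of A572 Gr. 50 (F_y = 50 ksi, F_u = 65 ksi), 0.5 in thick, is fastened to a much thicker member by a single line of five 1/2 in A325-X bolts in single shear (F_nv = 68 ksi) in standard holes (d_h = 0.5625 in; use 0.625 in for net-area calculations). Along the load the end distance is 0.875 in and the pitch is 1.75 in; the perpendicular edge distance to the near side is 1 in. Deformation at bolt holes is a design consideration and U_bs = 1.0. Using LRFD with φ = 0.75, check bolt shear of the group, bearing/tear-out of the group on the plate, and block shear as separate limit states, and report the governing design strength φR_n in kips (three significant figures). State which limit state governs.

Bolt shear: A_b = π·0.5²/4 = 0.1963 in²; R_n = 68 × 0.1963 × 5 × 1 = 66.76 kips → 0.75 × 66.76 = 50.1 kips.
Bearing: edge l_c = 0.5938, r_n = 23.16 kips; interior l_c = 1.188, r_n = 39 kips; R_n = 23.16 + 4·39 = 179.2 kips → 134 kips.
Block shear: A_gv = 3.938, A_nv = 2.531, A_nt = 0.3438 in²; R_n = min(0.6F_uA_nv, 0.6F_yA_gv) + U_bs·F_u·A_nt = 121.1 kips → 90.8 kips.
Bolt shear governs: 50.1 kips.

50.1 kips (bolt shear governs)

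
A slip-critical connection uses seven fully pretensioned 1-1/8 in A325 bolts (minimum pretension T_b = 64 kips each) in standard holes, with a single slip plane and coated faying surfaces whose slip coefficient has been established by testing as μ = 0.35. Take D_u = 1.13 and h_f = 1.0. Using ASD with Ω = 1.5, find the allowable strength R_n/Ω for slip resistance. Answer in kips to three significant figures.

R_n = μ · D_u · h_f · T_b · n_s · n_b = 0.35 × 1.13 × 1.0 × 64 × 1 × 7 = 177.2 kips.
Allowable strength R_n/Ω = 177.2 / 1.5 = 118 kips.

118 kips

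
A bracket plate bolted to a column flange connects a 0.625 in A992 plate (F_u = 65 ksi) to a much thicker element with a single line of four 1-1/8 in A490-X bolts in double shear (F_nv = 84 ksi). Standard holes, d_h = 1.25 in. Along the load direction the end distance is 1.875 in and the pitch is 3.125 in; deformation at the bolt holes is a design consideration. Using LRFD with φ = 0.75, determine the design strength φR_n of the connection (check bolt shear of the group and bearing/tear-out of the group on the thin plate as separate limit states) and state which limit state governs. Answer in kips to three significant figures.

251 kips (bearing governs)

Bolt shear: A_b = π·1.125²/4 = 0.994 in²; R_n = 84 × 0.994 × 4 × 2 = 668 kips → 0.75 × 668 = 501 kips.
Bearing (1.2 l_c t F_u ≤ 2.4 d t F_u): upper limit = 2.4·1.125·0.625·65 = 109.7 kips.
  Edge l_c = 1.875 − 1.25/2 = 1.25 → r_n = 60.94 kips; interior l_c = 3.125 − 1.25 = 1.875 → r_n = 91.41 kips.
  R_n,bearing = 1·60.94 + 3·91.41 = 335.2 kips → 0.75 × 335.2 = 251 kips.
Bearing governs: 251 kips.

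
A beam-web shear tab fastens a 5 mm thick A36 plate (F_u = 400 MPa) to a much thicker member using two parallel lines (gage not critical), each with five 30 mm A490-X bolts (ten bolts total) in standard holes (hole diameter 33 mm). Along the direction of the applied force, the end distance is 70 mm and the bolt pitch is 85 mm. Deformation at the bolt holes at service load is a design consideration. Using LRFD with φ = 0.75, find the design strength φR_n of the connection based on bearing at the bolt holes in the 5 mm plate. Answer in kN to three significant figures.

Per bolt r_n = 1.2 l_c t F_u ≤ 2.4 d t F_u; upper limit = 2.4 × 30 × 5 × 400 / 1000 = 144 kN.
Edge bolt: l_c = 70 − 33/2 = 53.5 mm → 1.2 × 53.5 × 5 × 400 / 1000 = 128.4 → r_n = 128.4 kN.
Interior bolts: l_c = 85 − 33 = 52 mm → 1.2 × 52 × 5 × 400 / 1000 = 124.8 → r_n = 124.8 kN.
R_n = 2 × 128.4 + 8 × 124.8 = 1255 kN.
Design strength φR_n = 0.75 × 1255 = 941 kN.

941 kN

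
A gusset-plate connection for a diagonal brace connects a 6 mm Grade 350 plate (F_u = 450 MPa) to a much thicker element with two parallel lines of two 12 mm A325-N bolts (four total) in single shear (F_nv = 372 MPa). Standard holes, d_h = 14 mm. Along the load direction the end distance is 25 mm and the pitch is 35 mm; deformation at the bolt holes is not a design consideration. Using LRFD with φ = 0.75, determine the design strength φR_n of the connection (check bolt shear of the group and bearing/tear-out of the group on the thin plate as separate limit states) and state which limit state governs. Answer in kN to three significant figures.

126 kN (bolt shear governs)

Bolt shear: A_b = π·12²/4 = 113.1 mm²; R_n = 372 × 113.1 × 4 × 1 / 1000 = 168.3 kN → 0.75 × 168.3 = 126 kN.
Bearing (1.5 l_c t F_u ≤ 3.0 d t F_u): upper limit = 3.0·12·6·450 / 1000 = 97.2 kN.
  Edge l_c = 25 − 14/2 = 18 → r_n = 72.9 kN; interior l_c = 35 − 14 = 21 → r_n = 85.05 kN.
  R_n,bearing = 2·72.9 + 2·85.05 = 315.9 kN → 0.75 × 315.9 = 237 kN.
Bolt shear governs: 126 kN.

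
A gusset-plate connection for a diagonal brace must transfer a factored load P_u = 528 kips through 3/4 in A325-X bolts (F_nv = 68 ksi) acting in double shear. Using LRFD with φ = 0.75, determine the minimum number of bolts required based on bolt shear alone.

12 bolts

A_b = π·0.75²/4 = 0.4418 in².
Per-bolt design strength φR_n = 0.75 × 68 × 0.4418 × 2 = 45.06 kips.
n ≥ 528 / 45.06 = 11.72 → use 12 bolts.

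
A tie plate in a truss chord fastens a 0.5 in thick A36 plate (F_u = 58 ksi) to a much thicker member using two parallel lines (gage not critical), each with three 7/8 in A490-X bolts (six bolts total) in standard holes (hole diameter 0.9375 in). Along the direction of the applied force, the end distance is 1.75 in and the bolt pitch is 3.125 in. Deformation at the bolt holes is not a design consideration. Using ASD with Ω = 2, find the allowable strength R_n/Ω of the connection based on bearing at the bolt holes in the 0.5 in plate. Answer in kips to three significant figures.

Per bolt r_n = 1.5 l_c t F_u ≤ 3.0 d t F_u; upper limit = 3.0 × 0.875 × 0.5 × 58 = 76.12 kips.
Edge bolt: l_c = 1.75 − 0.9375/2 = 1.281 in → 1.5 × 1.281 × 0.5 × 58 = 55.73 → r_n = 55.73 kips.
Interior bolts: l_c = 3.125 − 0.9375 = 2.188 in → 1.5 × 2.188 × 0.5 × 58 = 95.16 → r_n = 76.12 kips.
R_n = 2 × 55.73 + 4 × 76.12 = 416 kips.
Allowable strength R_n/Ω = 416 / 2 = 208 kips.

208 kips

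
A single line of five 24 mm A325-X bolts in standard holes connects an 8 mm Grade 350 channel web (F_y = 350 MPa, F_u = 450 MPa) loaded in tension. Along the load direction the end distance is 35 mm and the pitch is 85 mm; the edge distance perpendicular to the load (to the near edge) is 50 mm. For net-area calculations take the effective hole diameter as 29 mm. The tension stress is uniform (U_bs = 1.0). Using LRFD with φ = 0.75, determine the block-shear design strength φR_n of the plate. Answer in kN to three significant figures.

492 kN

Shear plane L_v = 35 + 4·85 = 375 mm; A_gv = 375 × 8 = 3000 mm².
A_nv = (375 − 4.5·29) × 8 = 1956 mm².
A_nt = (50 − 0.5·29) × 8 = 284 mm².
0.6 F_u A_nv = 528.1 kN; 0.6 F_y A_gv = 630 kN → shear rupture governs the shear term.
R_n = 528.1 + 1.0 × 450 × 284 / 1000 = 655.9 kN.
Design strength φR_n = 0.75 × 655.9 = 492 kN.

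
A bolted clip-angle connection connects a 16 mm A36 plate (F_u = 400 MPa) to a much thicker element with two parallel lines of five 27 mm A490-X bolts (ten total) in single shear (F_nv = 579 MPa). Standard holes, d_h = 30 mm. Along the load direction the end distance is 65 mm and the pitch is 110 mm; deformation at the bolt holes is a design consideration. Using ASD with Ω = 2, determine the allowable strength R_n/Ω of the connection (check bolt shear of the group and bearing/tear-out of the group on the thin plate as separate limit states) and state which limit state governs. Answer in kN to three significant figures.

Bolt shear: A_b = π·27²/4 = 572.6 mm²; R_n = 579 × 572.6 × 10 × 1 / 1000 = 3315 kN → 3315 / 2 = 1660 kN.
Bearing (1.2 l_c t F_u ≤ 2.4 d t F_u): upper limit = 2.4·27·16·400 / 1000 = 414.7 kN.
  Edge l_c = 65 − 30/2 = 50 → r_n = 384 kN; interior l_c = 110 − 30 = 80 → r_n = 414.7 kN.
  R_n,bearing = 2·384 + 8·414.7 = 4086 kN → 4086 / 2 = 2040 kN.
Bolt shear governs: 1660 kN.

1660 kN (bolt shear governs)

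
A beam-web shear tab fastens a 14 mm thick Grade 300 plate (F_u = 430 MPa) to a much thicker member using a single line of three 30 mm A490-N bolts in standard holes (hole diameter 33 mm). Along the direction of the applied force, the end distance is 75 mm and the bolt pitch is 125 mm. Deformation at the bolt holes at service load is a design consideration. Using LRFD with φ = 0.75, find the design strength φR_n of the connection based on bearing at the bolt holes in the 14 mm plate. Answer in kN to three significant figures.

Per bolt r_n = 1.2 l_c t F_u ≤ 2.4 d t F_u; upper limit = 2.4 × 30 × 14 × 430 / 1000 = 433.4 kN.
Edge bolt: l_c = 75 − 33/2 = 58.5 mm → 1.2 × 58.5 × 14 × 430 / 1000 = 422.6 → r_n = 422.6 kN.
Interior bolts: l_c = 125 − 33 = 92 mm → 1.2 × 92 × 14 × 430 / 1000 = 664.6 → r_n = 433.4 kN.
R_n = 1 × 422.6 + 2 × 433.4 = 1289 kN.
Design strength φR_n = 0.75 × 1289 = 967 kN.

967 kN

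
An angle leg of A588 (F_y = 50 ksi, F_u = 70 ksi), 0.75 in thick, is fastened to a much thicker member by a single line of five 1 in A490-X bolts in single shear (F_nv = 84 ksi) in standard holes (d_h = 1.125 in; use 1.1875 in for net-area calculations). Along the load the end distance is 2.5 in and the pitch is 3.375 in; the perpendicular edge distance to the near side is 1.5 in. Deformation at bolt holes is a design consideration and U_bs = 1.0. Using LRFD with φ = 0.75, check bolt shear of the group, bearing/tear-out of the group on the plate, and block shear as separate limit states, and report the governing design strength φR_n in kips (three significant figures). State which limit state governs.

Bolt shear: A_b = π·1²/4 = 0.7854 in²; R_n = 84 × 0.7854 × 5 × 1 = 329.9 kips → 0.75 × 329.9 = 247 kips.
Bearing: edge l_c = 1.938, r_n = 122.1 kips; interior l_c = 2.25, r_n = 126 kips; R_n = 122.1 + 4·126 = 626.1 kips → 470 kips.
Block shear: A_gv = 12, A_nv = 7.992, A_nt = 0.6797 in²; R_n = min(0.6F_uA_nv, 0.6F_yA_gv) + U_bs·F_u·A_nt = 383.2 kips → 287 kips.
Bolt shear governs: 247 kips.

247 kips (bolt shear governs)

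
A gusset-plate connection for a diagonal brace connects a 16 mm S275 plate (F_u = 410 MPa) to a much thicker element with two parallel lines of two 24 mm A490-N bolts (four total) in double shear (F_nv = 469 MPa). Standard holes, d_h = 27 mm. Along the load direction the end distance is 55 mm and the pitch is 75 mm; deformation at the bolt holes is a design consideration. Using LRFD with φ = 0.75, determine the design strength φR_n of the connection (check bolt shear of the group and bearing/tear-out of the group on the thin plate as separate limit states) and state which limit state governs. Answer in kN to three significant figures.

1060 kN (bearing governs)

Bolt shear: A_b = π·24²/4 = 452.4 mm²; R_n = 469 × 452.4 × 4 × 2 / 1000 = 1697 kN → 0.75 × 1697 = 1270 kN.
Bearing (1.2 l_c t F_u ≤ 2.4 d t F_u): upper limit = 2.4·24·16·410 / 1000 = 377.9 kN.
  Edge l_c = 55 − 27/2 = 41.5 → r_n = 326.7 kN; interior l_c = 75 − 27 = 48 → r_n = 377.9 kN.
  R_n,bearing = 2·326.7 + 2·377.9 = 1409 kN → 0.75 × 1409 = 1060 kN.
Bearing governs: 1060 kN.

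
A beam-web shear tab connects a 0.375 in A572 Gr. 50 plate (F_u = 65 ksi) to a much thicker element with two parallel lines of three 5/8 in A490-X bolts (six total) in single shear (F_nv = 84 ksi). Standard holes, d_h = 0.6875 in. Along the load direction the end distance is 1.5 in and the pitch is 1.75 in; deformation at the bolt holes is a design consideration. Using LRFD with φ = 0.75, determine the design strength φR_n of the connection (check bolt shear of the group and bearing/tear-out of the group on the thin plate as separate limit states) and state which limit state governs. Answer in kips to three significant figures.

Bolt shear: A_b = π·0.625²/4 = 0.3068 in²; R_n = 84 × 0.3068 × 6 × 1 = 154.6 kips → 0.75 × 154.6 = 116 kips.
Bearing (1.2 l_c t F_u ≤ 2.4 d t F_u): upper limit = 2.4·0.625·0.375·65 = 36.56 kips.
  Edge l_c = 1.5 − 0.6875/2 = 1.156 → r_n = 33.82 kips; interior l_c = 1.75 − 0.6875 = 1.062 → r_n = 31.08 kips.
  R_n,bearing = 2·33.82 + 4·31.08 = 192 kips → 0.75 × 192 = 144 kips.
Bolt shear governs: 116 kips.

116 kips (bolt shear governs)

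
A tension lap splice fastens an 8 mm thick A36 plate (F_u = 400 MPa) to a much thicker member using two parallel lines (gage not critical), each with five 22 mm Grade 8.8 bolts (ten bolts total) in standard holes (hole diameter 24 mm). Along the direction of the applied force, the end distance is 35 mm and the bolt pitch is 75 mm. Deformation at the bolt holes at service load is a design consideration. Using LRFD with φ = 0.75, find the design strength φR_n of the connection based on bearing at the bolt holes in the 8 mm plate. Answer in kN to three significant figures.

Per bolt r_n = 1.2 l_c t F_u ≤ 2.4 d t F_u; upper limit = 2.4 × 22 × 8 × 400 / 1000 = 169 kN.
Edge bolt: l_c = 35 − 24/2 = 23 mm → 1.2 × 23 × 8 × 400 / 1000 = 88.32 → r_n = 88.32 kN.
Interior bolts: l_c = 75 − 24 = 51 mm → 1.2 × 51 × 8 × 400 / 1000 = 195.8 → r_n = 169 kN.
R_n = 2 × 88.32 + 8 × 169 = 1528 kN.
Design strength φR_n = 0.75 × 1528 = 1150 kN.

1150 kN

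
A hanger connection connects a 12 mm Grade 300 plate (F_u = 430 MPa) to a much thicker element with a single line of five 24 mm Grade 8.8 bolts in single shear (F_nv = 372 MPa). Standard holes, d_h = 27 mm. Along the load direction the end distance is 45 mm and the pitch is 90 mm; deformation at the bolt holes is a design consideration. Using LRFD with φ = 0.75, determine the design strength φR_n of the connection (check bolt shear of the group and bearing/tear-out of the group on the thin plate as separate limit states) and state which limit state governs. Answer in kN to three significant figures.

631 kN (bolt shear governs)

Bolt shear: A_b = π·24²/4 = 452.4 mm²; R_n = 372 × 452.4 × 5 × 1 / 1000 = 841.4 kN → 0.75 × 841.4 = 631 kN.
Bearing (1.2 l_c t F_u ≤ 2.4 d t F_u): upper limit = 2.4·24·12·430 / 1000 = 297.2 kN.
  Edge l_c = 45 − 27/2 = 31.5 → r_n = 195 kN; interior l_c = 90 − 27 = 63 → r_n = 297.2 kN.
  R_n,bearing = 1·195 + 4·297.2 = 1384 kN → 0.75 × 1384 = 1040 kN.
Bolt shear governs: 631 kN.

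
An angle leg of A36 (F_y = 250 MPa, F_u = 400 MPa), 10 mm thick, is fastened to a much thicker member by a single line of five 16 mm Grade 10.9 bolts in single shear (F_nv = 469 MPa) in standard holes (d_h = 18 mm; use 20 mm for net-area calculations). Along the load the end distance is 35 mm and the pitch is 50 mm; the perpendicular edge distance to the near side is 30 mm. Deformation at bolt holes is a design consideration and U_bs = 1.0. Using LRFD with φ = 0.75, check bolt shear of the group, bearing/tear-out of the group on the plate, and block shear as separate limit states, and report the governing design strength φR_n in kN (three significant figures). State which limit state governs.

321 kN (block shear governs)

Bolt shear: A_b = π·16²/4 = 201.1 mm²; R_n = 469 × 201.1 × 5 × 1 / 1000 = 471.5 kN → 0.75 × 471.5 = 354 kN.
Bearing: edge l_c = 26, r_n = 124.8 kN; interior l_c = 32, r_n = 153.6 kN; R_n = 124.8 + 4·153.6 = 739.2 kN → 554 kN.
Block shear: A_gv = 2350, A_nv = 1450, A_nt = 200 mm²; R_n = min(0.6F_uA_nv, 0.6F_yA_gv) + U_bs·F_u·A_nt = 428 kN → 321 kN.
Block shear governs: 321 kN.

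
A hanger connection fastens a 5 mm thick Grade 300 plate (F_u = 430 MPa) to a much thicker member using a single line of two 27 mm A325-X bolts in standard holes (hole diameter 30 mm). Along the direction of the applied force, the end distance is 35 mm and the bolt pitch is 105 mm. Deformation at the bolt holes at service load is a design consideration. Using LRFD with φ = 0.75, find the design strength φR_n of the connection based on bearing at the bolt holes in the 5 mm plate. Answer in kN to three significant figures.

Per bolt r_n = 1.2 l_c t F_u ≤ 2.4 d t F_u; upper limit = 2.4 × 27 × 5 × 430 / 1000 = 139.3 kN.
Edge bolt: l_c = 35 − 30/2 = 20 mm → 1.2 × 20 × 5 × 430 / 1000 = 51.6 → r_n = 51.6 kN.
Interior bolts: l_c = 105 − 30 = 75 mm → 1.2 × 75 × 5 × 430 / 1000 = 193.5 → r_n = 139.3 kN.
R_n = 1 × 51.6 + 1 × 139.3 = 190.9 kN.
Design strength φR_n = 0.75 × 190.9 = 143 kN.

143 kN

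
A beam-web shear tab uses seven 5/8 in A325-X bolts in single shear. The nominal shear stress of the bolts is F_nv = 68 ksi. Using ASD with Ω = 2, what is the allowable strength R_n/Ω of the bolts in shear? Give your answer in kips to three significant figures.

A_b = π × 0.625² / 4 = 0.3068 in².
R_n = F_nv · A_b · n · n_s = 68 × 0.3068 × 7 × 1 = 146 kips.
Allowable strength R_n/Ω = 146 / 2 = 73 kips.

73 kips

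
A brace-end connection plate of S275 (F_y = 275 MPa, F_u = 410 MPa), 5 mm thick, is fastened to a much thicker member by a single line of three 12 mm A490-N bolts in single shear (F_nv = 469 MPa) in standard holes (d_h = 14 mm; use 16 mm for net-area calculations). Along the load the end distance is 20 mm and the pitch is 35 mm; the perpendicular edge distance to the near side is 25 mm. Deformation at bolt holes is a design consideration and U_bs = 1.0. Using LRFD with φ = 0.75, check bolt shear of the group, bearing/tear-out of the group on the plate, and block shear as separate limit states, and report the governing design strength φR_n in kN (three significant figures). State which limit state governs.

Bolt shear: A_b = π·12²/4 = 113.1 mm²; R_n = 469 × 113.1 × 3 × 1 / 1000 = 159.1 kN → 0.75 × 159.1 = 119 kN.
Bearing: edge l_c = 13, r_n = 31.98 kN; interior l_c = 21, r_n = 51.66 kN; R_n = 31.98 + 2·51.66 = 135.3 kN → 101 kN.
Block shear: A_gv = 450, A_nv = 250, A_nt = 85 mm²; R_n = min(0.6F_uA_nv, 0.6F_yA_gv) + U_bs·F_u·A_nt = 96.35 kN → 72.3 kN.
Block shear governs: 72.3 kN.

72.3 kN (block shear governs)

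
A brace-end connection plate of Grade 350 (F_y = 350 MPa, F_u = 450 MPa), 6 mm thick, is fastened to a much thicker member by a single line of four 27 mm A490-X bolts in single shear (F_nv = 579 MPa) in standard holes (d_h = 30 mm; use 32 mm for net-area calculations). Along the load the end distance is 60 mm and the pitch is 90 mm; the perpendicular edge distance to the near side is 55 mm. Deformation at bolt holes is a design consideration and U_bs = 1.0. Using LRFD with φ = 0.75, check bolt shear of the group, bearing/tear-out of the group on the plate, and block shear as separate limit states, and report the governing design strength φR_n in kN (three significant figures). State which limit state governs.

Bolt shear: A_b = π·27²/4 = 572.6 mm²; R_n = 579 × 572.6 × 4 × 1 / 1000 = 1326 kN → 0.75 × 1326 = 995 kN.
Bearing: edge l_c = 45, r_n = 145.8 kN; interior l_c = 60, r_n = 175 kN; R_n = 145.8 + 3·175 = 670.7 kN → 503 kN.
Block shear: A_gv = 1980, A_nv = 1308, A_nt = 234 mm²; R_n = min(0.6F_uA_nv, 0.6F_yA_gv) + U_bs·F_u·A_nt = 458.5 kN → 344 kN.
Block shear governs: 344 kN.

344 kN (block shear governs)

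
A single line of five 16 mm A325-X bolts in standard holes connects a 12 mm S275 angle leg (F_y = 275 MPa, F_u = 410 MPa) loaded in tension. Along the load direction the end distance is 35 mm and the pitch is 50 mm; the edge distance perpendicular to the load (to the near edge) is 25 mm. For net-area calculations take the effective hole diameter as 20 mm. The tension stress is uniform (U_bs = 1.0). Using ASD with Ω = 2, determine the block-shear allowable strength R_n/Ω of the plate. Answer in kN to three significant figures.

251 kN

Shear plane L_v = 35 + 4·50 = 235 mm; A_gv = 235 × 12 = 2820 mm².
A_nv = (235 − 4.5·20) × 12 = 1740 mm².
A_nt = (25 − 0.5·20) × 12 = 180 mm².
0.6 F_u A_nv = 428 kN; 0.6 F_y A_gv = 465.3 kN → shear rupture governs the shear term.
R_n = 428 + 1.0 × 410 × 180 / 1000 = 501.8 kN.
Allowable strength R_n/Ω = 501.8 / 2 = 251 kN.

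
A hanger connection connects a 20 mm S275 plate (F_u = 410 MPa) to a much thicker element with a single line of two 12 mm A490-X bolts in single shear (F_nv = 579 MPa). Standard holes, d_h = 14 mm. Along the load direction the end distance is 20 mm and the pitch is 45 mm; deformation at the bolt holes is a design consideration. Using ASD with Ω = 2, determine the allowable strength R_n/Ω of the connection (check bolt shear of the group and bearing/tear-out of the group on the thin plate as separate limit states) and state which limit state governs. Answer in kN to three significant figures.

Bolt shear: A_b = π·12²/4 = 113.1 mm²; R_n = 579 × 113.1 × 2 × 1 / 1000 = 131 kN → 131 / 2 = 65.5 kN.
Bearing (1.2 l_c t F_u ≤ 2.4 d t F_u): upper limit = 2.4·12·20·410 / 1000 = 236.2 kN.
  Edge l_c = 20 − 14/2 = 13 → r_n = 127.9 kN; interior l_c = 45 − 14 = 31 → r_n = 236.2 kN.
  R_n,bearing = 1·127.9 + 1·236.2 = 364.1 kN → 364.1 / 2 = 182 kN.
Bolt shear governs: 65.5 kN.

65.5 kN (bolt shear governs)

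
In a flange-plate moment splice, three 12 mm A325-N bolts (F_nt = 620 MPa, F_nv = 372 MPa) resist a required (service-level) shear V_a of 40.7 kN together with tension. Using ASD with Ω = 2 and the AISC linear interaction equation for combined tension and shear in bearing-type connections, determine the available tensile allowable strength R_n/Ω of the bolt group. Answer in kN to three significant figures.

A_b = π·12²/4 = 113.1 mm²; f_rv = 40.7 × 1000 / (3 × 113.1) = 120 MPa.
F'_nt = 1.3 F_nt − (Ω F_nt / F_nv) f_rv = 1.3·620 − (2·620/372)·120 = 406.1 MPa, capped at F_nt → F'_nt = 406.1 MPa.
R_n = F'_nt · A_b · n = 406.1 × 113.1 × 3 / 1000 = 137.8 kN.
Allowable strength R_n/Ω = 137.8 / 2 = 68.9 kN.

68.9 kN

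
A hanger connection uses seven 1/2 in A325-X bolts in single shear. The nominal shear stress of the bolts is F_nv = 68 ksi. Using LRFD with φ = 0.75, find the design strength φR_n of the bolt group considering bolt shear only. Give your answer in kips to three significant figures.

70.1 kips

A_b = π × 0.5² / 4 = 0.1963 in².
R_n = F_nv · A_b · n · n_s = 68 × 0.1963 × 7 × 1 = 93.46 kips.
Design strength φR_n = 0.75 × 93.46 = 70.1 kips.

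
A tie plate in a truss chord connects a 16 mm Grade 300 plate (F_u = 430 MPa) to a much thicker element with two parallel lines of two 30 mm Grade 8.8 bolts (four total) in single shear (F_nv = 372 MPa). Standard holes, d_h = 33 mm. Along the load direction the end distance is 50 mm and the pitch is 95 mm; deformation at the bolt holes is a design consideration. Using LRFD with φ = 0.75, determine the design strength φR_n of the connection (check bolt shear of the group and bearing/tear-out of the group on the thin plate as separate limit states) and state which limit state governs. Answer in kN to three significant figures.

789 kN (bolt shear governs)

Bolt shear: A_b = π·30²/4 = 706.9 mm²; R_n = 372 × 706.9 × 4 × 1 / 1000 = 1052 kN → 0.75 × 1052 = 789 kN.
Bearing (1.2 l_c t F_u ≤ 2.4 d t F_u): upper limit = 2.4·30·16·430 / 1000 = 495.4 kN.
  Edge l_c = 50 − 33/2 = 33.5 → r_n = 276.6 kN; interior l_c = 95 − 33 = 62 → r_n = 495.4 kN.
  R_n,bearing = 2·276.6 + 2·495.4 = 1544 kN → 0.75 × 1544 = 1160 kN.
Bolt shear governs: 789 kN.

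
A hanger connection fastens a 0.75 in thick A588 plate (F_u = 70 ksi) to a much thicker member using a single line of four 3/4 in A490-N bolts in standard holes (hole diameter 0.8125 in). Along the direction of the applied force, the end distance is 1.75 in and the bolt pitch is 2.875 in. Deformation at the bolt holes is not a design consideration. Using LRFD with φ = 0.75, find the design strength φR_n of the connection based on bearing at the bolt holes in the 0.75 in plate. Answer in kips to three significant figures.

Per bolt r_n = 1.5 l_c t F_u ≤ 3.0 d t F_u; upper limit = 3.0 × 0.75 × 0.75 × 70 = 118.1 kips.
Edge bolt: l_c = 1.75 − 0.8125/2 = 1.344 in → 1.5 × 1.344 × 0.75 × 70 = 105.8 → r_n = 105.8 kips.
Interior bolts: l_c = 2.875 − 0.8125 = 2.062 in → 1.5 × 2.062 × 0.75 × 70 = 162.4 → r_n = 118.1 kips.
R_n = 1 × 105.8 + 3 × 118.1 = 460.2 kips.
Design strength φR_n = 0.75 × 460.2 = 345 kips.

345 kips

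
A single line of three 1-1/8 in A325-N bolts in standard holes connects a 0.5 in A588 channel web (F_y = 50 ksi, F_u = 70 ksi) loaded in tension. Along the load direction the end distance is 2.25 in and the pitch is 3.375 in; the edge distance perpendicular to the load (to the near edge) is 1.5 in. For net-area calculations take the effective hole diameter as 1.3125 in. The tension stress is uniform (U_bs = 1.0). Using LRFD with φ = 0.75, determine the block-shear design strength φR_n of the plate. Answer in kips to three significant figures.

112 kips

Shear plane L_v = 2.25 + 2·3.375 = 9 in; A_gv = 9 × 0.5 = 4.5 in².
A_nv = (9 − 2.5·1.3125) × 0.5 = 2.859 in².
A_nt = (1.5 − 0.5·1.3125) × 0.5 = 0.4219 in².
0.6 F_u A_nv = 120.1 kips; 0.6 F_y A_gv = 135 kips → shear rupture governs the shear term.
R_n = 120.1 + 1.0 × 70 × 0.4219 = 149.6 kips.
Design strength φR_n = 0.75 × 149.6 = 112 kips.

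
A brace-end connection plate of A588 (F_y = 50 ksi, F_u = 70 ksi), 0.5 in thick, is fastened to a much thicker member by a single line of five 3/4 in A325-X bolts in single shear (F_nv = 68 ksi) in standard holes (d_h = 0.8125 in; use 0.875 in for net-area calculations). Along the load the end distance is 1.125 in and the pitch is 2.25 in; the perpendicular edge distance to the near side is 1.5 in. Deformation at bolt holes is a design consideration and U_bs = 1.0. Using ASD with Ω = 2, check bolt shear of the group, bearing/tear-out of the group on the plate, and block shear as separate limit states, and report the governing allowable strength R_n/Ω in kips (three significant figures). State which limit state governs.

75.1 kips (bolt shear governs)

Bolt shear: A_b = π·0.75²/4 = 0.4418 in²; R_n = 68 × 0.4418 × 5 × 1 = 150.2 kips → 150.2 / 2 = 75.1 kips.
Bearing: edge l_c = 0.7188, r_n = 30.19 kips; interior l_c = 1.438, r_n = 60.37 kips; R_n = 30.19 + 4·60.37 = 271.7 kips → 136 kips.
Block shear: A_gv = 5.062, A_nv = 3.094, A_nt = 0.5312 in²; R_n = min(0.6F_uA_nv, 0.6F_yA_gv) + U_bs·F_u·A_nt = 167.1 kips → 83.6 kips.
Bolt shear governs: 75.1 kips.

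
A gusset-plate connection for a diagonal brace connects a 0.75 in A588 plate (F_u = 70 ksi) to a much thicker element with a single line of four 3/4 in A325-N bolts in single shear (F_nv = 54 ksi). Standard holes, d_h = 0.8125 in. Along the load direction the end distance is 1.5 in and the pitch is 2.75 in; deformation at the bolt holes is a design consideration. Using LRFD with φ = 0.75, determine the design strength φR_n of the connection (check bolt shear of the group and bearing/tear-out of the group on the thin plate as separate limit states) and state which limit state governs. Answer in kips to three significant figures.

Bolt shear: A_b = π·0.75²/4 = 0.4418 in²; R_n = 54 × 0.4418 × 4 × 1 = 95.43 kips → 0.75 × 95.43 = 71.6 kips.
Bearing (1.2 l_c t F_u ≤ 2.4 d t F_u): upper limit = 2.4·0.75·0.75·70 = 94.5 kips.
  Edge l_c = 1.5 − 0.8125/2 = 1.094 → r_n = 68.91 kips; interior l_c = 2.75 − 0.8125 = 1.938 → r_n = 94.5 kips.
  R_n,bearing = 1·68.91 + 3·94.5 = 352.4 kips → 0.75 × 352.4 = 264 kips.
Bolt shear governs: 71.6 kips.

71.6 kips (bolt shear governs)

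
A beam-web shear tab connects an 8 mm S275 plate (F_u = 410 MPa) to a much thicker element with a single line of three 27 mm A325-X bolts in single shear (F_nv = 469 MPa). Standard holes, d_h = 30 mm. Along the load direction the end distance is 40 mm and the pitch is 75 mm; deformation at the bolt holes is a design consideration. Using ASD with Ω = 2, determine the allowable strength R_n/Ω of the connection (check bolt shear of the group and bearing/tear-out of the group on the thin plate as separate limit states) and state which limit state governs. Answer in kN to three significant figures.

226 kN (bearing governs)

Bolt shear: A_b = π·27²/4 = 572.6 mm²; R_n = 469 × 572.6 × 3 × 1 / 1000 = 805.6 kN → 805.6 / 2 = 403 kN.
Bearing (1.2 l_c t F_u ≤ 2.4 d t F_u): upper limit = 2.4·27·8·410 / 1000 = 212.5 kN.
  Edge l_c = 40 − 30/2 = 25 → r_n = 98.4 kN; interior l_c = 75 − 30 = 45 → r_n = 177.1 kN.
  R_n,bearing = 1·98.4 + 2·177.1 = 452.6 kN → 452.6 / 2 = 226 kN.
Bearing governs: 226 kN.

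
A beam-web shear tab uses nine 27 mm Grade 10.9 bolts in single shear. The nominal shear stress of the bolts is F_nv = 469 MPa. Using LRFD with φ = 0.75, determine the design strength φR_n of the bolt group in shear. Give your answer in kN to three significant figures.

A_b = π × 27² / 4 = 572.6 mm².
R_n = F_nv · A_b · n · n_s = 469 × 572.6 × 9 × 1 / 1000 = 2417 kN.
Design strength φR_n = 0.75 × 2417 = 1810 kN.

1810 kN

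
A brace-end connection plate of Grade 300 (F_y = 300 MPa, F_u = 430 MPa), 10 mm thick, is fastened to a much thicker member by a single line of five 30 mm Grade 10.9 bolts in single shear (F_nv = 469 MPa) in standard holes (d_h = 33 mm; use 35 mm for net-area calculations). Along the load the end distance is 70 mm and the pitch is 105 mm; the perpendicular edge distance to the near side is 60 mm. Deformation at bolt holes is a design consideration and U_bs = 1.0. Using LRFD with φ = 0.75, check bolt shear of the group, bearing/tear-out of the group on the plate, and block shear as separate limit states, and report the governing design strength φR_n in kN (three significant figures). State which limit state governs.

Bolt shear: A_b = π·30²/4 = 706.9 mm²; R_n = 469 × 706.9 × 5 × 1 / 1000 = 1658 kN → 0.75 × 1658 = 1240 kN.
Bearing: edge l_c = 53.5, r_n = 276.1 kN; interior l_c = 72, r_n = 309.6 kN; R_n = 276.1 + 4·309.6 = 1514 kN → 1140 kN.
Block shear: A_gv = 4900, A_nv = 3325, A_nt = 425 mm²; R_n = min(0.6F_uA_nv, 0.6F_yA_gv) + U_bs·F_u·A_nt = 1041 kN → 780 kN.
Block shear governs: 780 kN.

780 kN (block shear governs)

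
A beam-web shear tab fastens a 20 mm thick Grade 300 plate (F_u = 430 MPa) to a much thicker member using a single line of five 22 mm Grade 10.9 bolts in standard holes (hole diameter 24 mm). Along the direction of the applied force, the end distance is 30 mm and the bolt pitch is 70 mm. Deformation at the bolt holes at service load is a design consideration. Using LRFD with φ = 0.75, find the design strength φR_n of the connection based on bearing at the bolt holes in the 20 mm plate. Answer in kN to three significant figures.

1500 kN

Per bolt r_n = 1.2 l_c t F_u ≤ 2.4 d t F_u; upper limit = 2.4 × 22 × 20 × 430 / 1000 = 454.1 kN.
Edge bolt: l_c = 30 − 24/2 = 18 mm → 1.2 × 18 × 20 × 430 / 1000 = 185.8 → r_n = 185.8 kN.
Interior bolts: l_c = 70 − 24 = 46 mm → 1.2 × 46 × 20 × 430 / 1000 = 474.7 → r_n = 454.1 kN.
R_n = 1 × 185.8 + 4 × 454.1 = 2002 kN.
Design strength φR_n = 0.75 × 2002 = 1500 kN.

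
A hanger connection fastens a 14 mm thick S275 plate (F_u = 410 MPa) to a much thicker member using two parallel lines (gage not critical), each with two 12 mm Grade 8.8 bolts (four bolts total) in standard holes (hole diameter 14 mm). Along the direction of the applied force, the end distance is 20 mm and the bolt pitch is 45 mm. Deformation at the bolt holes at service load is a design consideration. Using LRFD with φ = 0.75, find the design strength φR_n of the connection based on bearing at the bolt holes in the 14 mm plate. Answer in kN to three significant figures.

382 kN

Per bolt r_n = 1.2 l_c t F_u ≤ 2.4 d t F_u; upper limit = 2.4 × 12 × 14 × 410 / 1000 = 165.3 kN.
Edge bolt: l_c = 20 − 14/2 = 13 mm → 1.2 × 13 × 14 × 410 / 1000 = 89.54 → r_n = 89.54 kN.
Interior bolts: l_c = 45 − 14 = 31 mm → 1.2 × 31 × 14 × 410 / 1000 = 213.5 → r_n = 165.3 kN.
R_n = 2 × 89.54 + 2 × 165.3 = 509.7 kN.
Design strength φR_n = 0.75 × 509.7 = 382 kN.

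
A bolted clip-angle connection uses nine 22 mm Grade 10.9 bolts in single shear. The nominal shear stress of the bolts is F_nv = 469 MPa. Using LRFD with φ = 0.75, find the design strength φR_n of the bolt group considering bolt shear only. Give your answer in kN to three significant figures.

1200 kN

A_b = π × 22² / 4 = 380.1 mm².
R_n = F_nv · A_b · n · n_s = 469 × 380.1 × 9 × 1 / 1000 = 1605 kN.
Design strength φR_n = 0.75 × 1605 = 1200 kN.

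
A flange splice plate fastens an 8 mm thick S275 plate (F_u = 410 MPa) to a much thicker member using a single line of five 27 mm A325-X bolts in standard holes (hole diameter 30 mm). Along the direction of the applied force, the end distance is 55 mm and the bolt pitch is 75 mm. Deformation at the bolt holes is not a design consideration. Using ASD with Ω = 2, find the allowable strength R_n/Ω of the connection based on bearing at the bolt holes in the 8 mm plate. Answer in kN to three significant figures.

Per bolt r_n = 1.5 l_c t F_u ≤ 3.0 d t F_u; upper limit = 3.0 × 27 × 8 × 410 / 1000 = 265.7 kN.
Edge bolt: l_c = 55 − 30/2 = 40 mm → 1.5 × 40 × 8 × 410 / 1000 = 196.8 → r_n = 196.8 kN.
Interior bolts: l_c = 75 − 30 = 45 mm → 1.5 × 45 × 8 × 410 / 1000 = 221.4 → r_n = 221.4 kN.
R_n = 1 × 196.8 + 4 × 221.4 = 1082 kN.
Allowable strength R_n/Ω = 1082 / 2 = 541 kN.

541 kN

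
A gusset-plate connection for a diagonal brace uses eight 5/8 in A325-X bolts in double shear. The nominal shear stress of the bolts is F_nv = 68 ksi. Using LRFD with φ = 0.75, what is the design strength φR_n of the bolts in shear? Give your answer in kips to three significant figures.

250 kips

A_b = π × 0.625² / 4 = 0.3068 in².
R_n = F_nv · A_b · n · n_s = 68 × 0.3068 × 8 × 2 = 333.8 kips.
Design strength φR_n = 0.75 × 333.8 = 250 kips.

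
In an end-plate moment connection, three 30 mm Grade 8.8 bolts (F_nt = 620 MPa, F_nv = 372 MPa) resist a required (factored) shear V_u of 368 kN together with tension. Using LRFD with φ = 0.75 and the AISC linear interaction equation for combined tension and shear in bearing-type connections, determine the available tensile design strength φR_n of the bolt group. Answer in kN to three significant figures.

669 kN

A_b = π·30²/4 = 706.9 mm²; f_rv = 368 × 1000 / (3 × 706.9) = 173.5 MPa.
F'_nt = 1.3 F_nt − (F_nt / φF_nv) f_rv = 1.3·620 − (620/(0.75·372))·173.5 = 420.4 MPa, capped at F_nt → F'_nt = 420.4 MPa.
R_n = F'_nt · A_b · n = 420.4 × 706.9 × 3 / 1000 = 891.4 kN.
Design strength φR_n = 0.75 × 891.4 = 669 kN.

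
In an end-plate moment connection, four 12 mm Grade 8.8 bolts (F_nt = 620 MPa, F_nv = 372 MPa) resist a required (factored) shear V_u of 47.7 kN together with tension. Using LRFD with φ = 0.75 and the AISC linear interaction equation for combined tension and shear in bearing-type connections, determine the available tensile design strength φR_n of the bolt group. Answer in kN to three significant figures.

194 kN

A_b = π·12²/4 = 113.1 mm²; f_rv = 47.7 × 1000 / (4 × 113.1) = 105.4 MPa.
F'_nt = 1.3 F_nt − (F_nt / φF_nv) f_rv = 1.3·620 − (620/(0.75·372))·105.4 = 571.7 MPa, capped at F_nt → F'_nt = 571.7 MPa.
R_n = F'_nt · A_b · n = 571.7 × 113.1 × 4 / 1000 = 258.6 kN.
Design strength φR_n = 0.75 × 258.6 = 194 kN.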